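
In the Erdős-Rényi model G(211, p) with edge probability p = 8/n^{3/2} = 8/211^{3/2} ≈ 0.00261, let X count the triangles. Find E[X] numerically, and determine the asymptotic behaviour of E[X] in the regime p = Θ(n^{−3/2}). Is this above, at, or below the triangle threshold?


Number of potential triangles: C(211, 3) = 1543465.
Each occurs with probability p³ ≈ (0.00261)³ ≈ 1.77827e-08.
By linearity: E[X] = C(211, 3)·p³ ≈ 1543465 · 1.77827e-08 ≈ 0.027.
Since α = 3/2 > 1, p = c/n^{3/2} = o(1/n) is below the triangle threshold p ~ 1/n. Asymptotically E[X] ~ (c³/6)·n^{3(1−α)} = (8³/6)·n^{-1.5} → 0, so by Markov's inequality G has no triangles w.h.p.

E[X] ≈ 0.027; in regime p = Θ(1/n^{3/2}) E[X] tends to 0 (below the triangle threshold p ~ 1/n).


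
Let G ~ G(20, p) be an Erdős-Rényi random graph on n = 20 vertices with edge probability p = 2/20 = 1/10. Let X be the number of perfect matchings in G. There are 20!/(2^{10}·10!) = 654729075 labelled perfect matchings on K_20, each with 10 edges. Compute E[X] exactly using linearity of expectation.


K_20 has 20!/(2^{10}·10!) = 654729075 labelled perfect matchings.
For each such perfect matching H, let X_H = 1 if all 10 edges of H are present in G. Then P[X_H = 1] = p^{10} = (1/10)^{10} = 1/10000000000.
By linearity of expectation: E[X] = Σ_H E[X_H] = 654729075 · p^{10} = 654729075 · 1/10000000000 = 26189163/400000000.
Numerically: E[X] ≈ 0.065473.

E[X] = 654729075 · (1/10)^{10} = 26189163/400000000 ≈ 0.065473.


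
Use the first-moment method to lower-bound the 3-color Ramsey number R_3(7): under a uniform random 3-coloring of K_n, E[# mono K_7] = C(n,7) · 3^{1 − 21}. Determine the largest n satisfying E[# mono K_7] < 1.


We need C(n, 7) · 3^{1 − 21} < 1, i.e. C(n, 7) < 3^{21 − 1} = 3486784401.
Check values of n near the boundary:
  n = 79: C(79, 7) = 2898753715; 2898753715 < 3486784401? YES
  n = 80: C(80, 7) = 3176716400; 3176716400 < 3486784401? YES
  n = 81: C(81, 7) = 3477216600; 3477216600 < 3486784401? YES
  n = 82: C(82, 7) = 3801756816; 3801756816 < 3486784401? NO
  n = 83: C(83, 7) = 4151918628; 4151918628 < 3486784401? NO
  n = 84: C(84, 7) = 4529365776; 4529365776 < 3486784401? NO
The largest n with C(n, 7) < 3486784401 is n = 81 (where E[X] = 42928600/43046721 ≈ 0.997). Hence R_3(7) > 81, i.e. R_3(7) ≥ 82.

Largest n = 81; hence R_3(7) > 81.


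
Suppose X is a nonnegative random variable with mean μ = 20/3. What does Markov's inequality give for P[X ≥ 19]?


μ = E[X] = 20/3, a = 19.
Markov: P[X ≥ 19] ≤ μ/a = (20/3)/19 = 20/57.
Numerically: ≈ 0.35088.
(Since a = 19 > μ = 6.66667, the bound 20/57 is < 1 and informative.)

P[X ≥ 19] ≤ 20/57 ≈ 0.35088.


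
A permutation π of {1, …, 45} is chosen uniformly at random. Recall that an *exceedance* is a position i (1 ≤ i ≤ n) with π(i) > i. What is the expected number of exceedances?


Write X = Σ_{i=1}^{45} X_i, where X_i = 1_{π(i) > i}.
For each fixed i, π(i) is uniform over {1, …, 45} (marginal of a uniform permutation), so P[π(i) > i] = (n − i)/n. Summing: Σ_{i=1}^{45} (n − i)/n = (0 + 1 + … + 44)/45 = 45(45 − 1)/(2·45) = (45 − 1)/2.
Hence E[X] = Σ_{i=1}^{45} (45 − i)/45 = 22 ≈ 22.000000.

E[X] = 22 = 22.000000.


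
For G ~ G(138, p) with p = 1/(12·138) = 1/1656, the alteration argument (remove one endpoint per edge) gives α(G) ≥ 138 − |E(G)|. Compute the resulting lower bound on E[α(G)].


E[|E(G)|] = C(138, 2)·p = 9453 · (1/1656) = 137/24.
E[α(G)] ≥ n − E[|E(G)|] = 138 − 137/24 = 3175/24.
Numerically: ≈ 132.291667.
(This is only a lower bound; the true E[α(G)] may be larger.)

E[α(G)] ≥ 3175/24 ≈ 132.291667.


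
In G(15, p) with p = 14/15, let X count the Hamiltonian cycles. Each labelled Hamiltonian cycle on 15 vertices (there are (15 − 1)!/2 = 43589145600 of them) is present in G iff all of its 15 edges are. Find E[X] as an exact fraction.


K_15 has (15 − 1)!/2 = 43589145600 labelled Hamiltonian cycles.
For each such Hamiltonian cycle H, let X_H = 1 if all 15 edges of H are present in G. Then P[X_H = 1] = p^{15} = (14/15)^{15} = 155568095557812224/437893890380859375.
Summing the indicators: E[X] = Σ_H E[X_H] = 43589145600 · p^{15} = 43589145600 · 155568095557812224/437893890380859375 = 1116227221067356419653632/72081298828125.
Numerically: E[X] ≈ 1.5486e+10.

E[X] = 43589145600 · (14/15)^{15} = 1116227221067356419653632/72081298828125 ≈ 1.5486e+10.


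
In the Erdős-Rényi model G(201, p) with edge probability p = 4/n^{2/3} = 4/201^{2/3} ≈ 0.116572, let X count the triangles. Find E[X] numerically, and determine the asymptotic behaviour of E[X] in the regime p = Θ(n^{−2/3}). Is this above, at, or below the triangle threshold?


Number of potential triangles: C(201, 3) = 1333300.
Each occurs with probability p³ ≈ (0.116572)³ ≈ 1.58411920e-03.
By linearity: E[X] = C(201, 3)·p³ ≈ 1333300 · 1.58411920e-03 ≈ 2112.106136.
Since α = 2/3 < 1, p = c/n^{2/3} ≫ 1/n is above the triangle threshold p ~ 1/n. Asymptotically E[X] ~ (c³/6)·n^{3(1−α)} = (4³/6)·n^{1} → ∞; triangles are abundant w.h.p.

E[X] ≈ 2112.106136; in regime p = Θ(1/n^{2/3}) E[X] diverges (above the triangle threshold p ~ 1/n).


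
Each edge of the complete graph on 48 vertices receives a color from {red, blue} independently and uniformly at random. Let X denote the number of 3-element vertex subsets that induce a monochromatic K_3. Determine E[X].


Let X = Σ_S X_S over the C(48, 3) = 17296 subsets S of size 3, where X_S = 1 if the K_3 on S is monochromatic.
For a fixed S, the K_3 on S has C(3, 2) = 3 edges. P[all 3 edges red] = (1/2)^3, and likewise for blue, so P[monochromatic] = 2·(1/2)^3 = 2^{1 − 3} = 1/4.
Summing: E[X] = C(48, 3) · 2^{1 − 3} = 17296 · 1/4 = 4324.
Numerically: E[X] ≈ 4324.000000.

E[X] = C(48,3)·2^(1−C(3,2)) = 4324 ≈ 4324.000000.


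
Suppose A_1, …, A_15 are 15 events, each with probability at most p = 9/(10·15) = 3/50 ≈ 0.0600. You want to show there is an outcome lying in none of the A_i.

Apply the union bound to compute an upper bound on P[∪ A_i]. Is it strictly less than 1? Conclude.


Union bound: P[∪_{i=1}^{15} A_i] ≤ Σ_i P[A_i] ≤ 15·p = 15·(3/50) = 9/10.
Numerically: 9/10 ≈ 0.9000.
Is 9/10 < 1? YES.
Since P[∪ A_i] ≤ 9/10 < 1, the complement has P[∩ A_i^c] ≥ 1 − 9/10 = 1/10 > 0, so some outcome avoids every A_i.

15·p = 9/10 ≈ 0.9000; existence CERTIFIED by the union bound.


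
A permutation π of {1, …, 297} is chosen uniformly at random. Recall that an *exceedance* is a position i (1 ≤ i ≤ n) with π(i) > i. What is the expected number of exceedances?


Write X = Σ_{i=1}^{297} X_i, where X_i = 1_{π(i) > i}.
For each fixed i, π(i) is uniform over {1, …, 297} (marginal of a uniform permutation), so P[π(i) > i] = (n − i)/n. Summing: Σ_{i=1}^{297} (n − i)/n = (0 + 1 + … + 296)/297 = 297(297 − 1)/(2·297) = (297 − 1)/2.
Hence E[X] = Σ_{i=1}^{297} (297 − i)/297 = 148 ≈ 148.0000.

E[X] = 148 = 148.0000.


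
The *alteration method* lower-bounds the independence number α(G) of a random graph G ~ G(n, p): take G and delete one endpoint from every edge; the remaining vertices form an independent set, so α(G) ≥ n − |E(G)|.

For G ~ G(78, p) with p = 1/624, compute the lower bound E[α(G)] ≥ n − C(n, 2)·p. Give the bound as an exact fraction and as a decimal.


E[|E(G)|] = C(78, 2)·p = 3003 · (1/624) = 77/16.
E[α(G)] ≥ n − E[|E(G)|] = 78 − 77/16 = 1171/16.
Numerically: ≈ 73.1875.
(This is only a lower bound; the true E[α(G)] may be larger.)

E[α(G)] ≥ 1171/16 ≈ 73.1875.


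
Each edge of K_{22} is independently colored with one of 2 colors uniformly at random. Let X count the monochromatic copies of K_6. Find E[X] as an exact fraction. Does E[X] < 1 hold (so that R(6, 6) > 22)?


E[X] = C(22, 6) · 2^{1 − 15} = 74613 · 2^{−14} = 74613/16384.
As a reduced fraction: E[X] = 74613/16384 ≈ 4.55402.
Is E[X] < 1? NO.
Since E[X] ≥ 1, the first-moment bound is inconclusive at n = 22; it does NOT by itself certify R(6, 6) > 22.

E[X] = 74613/16384 ≈ 4.55402; E[X] ≥ 1; first-moment method inconclusive here.


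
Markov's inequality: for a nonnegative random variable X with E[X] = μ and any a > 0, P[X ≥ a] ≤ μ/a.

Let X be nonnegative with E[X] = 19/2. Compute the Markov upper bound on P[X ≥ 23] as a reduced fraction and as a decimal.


μ = E[X] = 19/2, a = 23.
Markov: P[X ≥ 23] ≤ μ/a = (19/2)/23 = 19/46.
Numerically: ≈ 0.4130.
(Since a = 23 > μ = 9.5000, the bound 19/46 is < 1 and informative.)

P[X ≥ 23] ≤ 19/46 ≈ 0.4130.


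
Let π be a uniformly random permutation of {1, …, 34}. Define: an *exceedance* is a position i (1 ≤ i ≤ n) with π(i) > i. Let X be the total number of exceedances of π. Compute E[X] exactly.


Write X = Σ_{i=1}^{34} X_i, where X_i = 1_{π(i) > i}.
For each fixed i, π(i) is uniform over {1, …, 34} (marginal of a uniform permutation), so P[π(i) > i] = (n − i)/n. Summing: Σ_{i=1}^{34} (n − i)/n = (0 + 1 + … + 33)/34 = 34(34 − 1)/(2·34) = (34 − 1)/2.
Hence E[X] = Σ_{i=1}^{34} (34 − i)/34 = 33/2 ≈ 16.50000.

E[X] = 33/2 = 16.50000.


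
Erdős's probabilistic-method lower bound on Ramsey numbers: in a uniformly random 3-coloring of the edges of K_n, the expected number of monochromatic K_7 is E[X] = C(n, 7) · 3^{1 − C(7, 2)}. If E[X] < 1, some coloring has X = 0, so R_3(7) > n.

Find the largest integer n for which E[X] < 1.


We need C(n, 7) · 3^{1 − 21} < 1, i.e. C(n, 7) < 3^{21 − 1} = 3486784401.
Check values of n near the boundary:
  n = 75: C(75, 7) = 1984829850; 1984829850 < 3486784401? YES
  n = 76: C(76, 7) = 2186189400; 2186189400 < 3486784401? YES
  n = 77: C(77, 7) = 2404808340; 2404808340 < 3486784401? YES
  n = 78: C(78, 7) = 2641902120; 2641902120 < 3486784401? YES
  n = 79: C(79, 7) = 2898753715; 2898753715 < 3486784401? YES
  n = 80: C(80, 7) = 3176716400; 3176716400 < 3486784401? YES
  n = 81: C(81, 7) = 3477216600; 3477216600 < 3486784401? YES
  n = 82: C(82, 7) = 3801756816; 3801756816 < 3486784401? NO
  n = 83: C(83, 7) = 4151918628; 4151918628 < 3486784401? NO
  n = 84: C(84, 7) = 4529365776; 4529365776 < 3486784401? NO
The largest n with C(n, 7) < 3486784401 is n = 81 (where E[X] = 42928600/43046721 ≈ 0.9972560). Hence R_3(7) > 81, i.e. R_3(7) ≥ 82.

Largest n = 81; hence R_3(7) > 81.


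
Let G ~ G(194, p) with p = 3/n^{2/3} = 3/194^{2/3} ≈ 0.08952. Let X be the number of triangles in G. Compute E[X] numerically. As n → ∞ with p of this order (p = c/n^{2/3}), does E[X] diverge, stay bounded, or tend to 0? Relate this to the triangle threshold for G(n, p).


Number of potential triangles: C(194, 3) = 1198144.
Each occurs with probability p³ ≈ (0.08952)³ ≈ 7.173982e-04.
By linearity: E[X] = C(194, 3)·p³ ≈ 1198144 · 7.173982e-04 ≈ 859.5464.
Since α = 2/3 < 1, p = c/n^{2/3} ≫ 1/n is above the triangle threshold p ~ 1/n. Asymptotically E[X] ~ (c³/6)·n^{3(1−α)} = (3³/6)·n^{1} → ∞; triangles are abundant w.h.p.

E[X] ≈ 859.5464; in regime p = Θ(1/n^{2/3}) E[X] diverges (above the triangle threshold p ~ 1/n).


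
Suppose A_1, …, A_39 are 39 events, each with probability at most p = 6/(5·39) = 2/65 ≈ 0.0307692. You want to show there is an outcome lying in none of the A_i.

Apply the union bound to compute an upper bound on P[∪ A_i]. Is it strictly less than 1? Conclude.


Union bound: P[∪_{i=1}^{39} A_i] ≤ Σ_i P[A_i] ≤ 39·p = 39·(2/65) = 6/5.
Numerically: 6/5 ≈ 1.2000000.
Is 6/5 < 1? NO.
Since the bound 6/5 is ≥ 1, the union bound is uninformative here; it does NOT by itself certify existence.

39·p = 6/5 ≈ 1.2000000; existence NOT certified by the union bound.


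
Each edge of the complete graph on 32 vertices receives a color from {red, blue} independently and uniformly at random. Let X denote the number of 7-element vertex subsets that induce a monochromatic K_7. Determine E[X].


Let X = Σ_S X_S over the C(32, 7) = 3365856 subsets S of size 7, where X_S = 1 if the K_7 on S is monochromatic.
For a fixed S, the K_7 on S has C(7, 2) = 21 edges. P[all 21 edges red] = (1/2)^21, and likewise for blue, so P[monochromatic] = 2·(1/2)^21 = 2^{1 − 21} = 1/1048576.
By linearity: E[X] = C(32, 7) · 2^{1 − 21} = 3365856 · 1/1048576 = 105183/32768.
Numerically: E[X] ≈ 3.209930.

E[X] = C(32,7)·2^(1−C(7,2)) = 105183/32768 ≈ 3.209930.


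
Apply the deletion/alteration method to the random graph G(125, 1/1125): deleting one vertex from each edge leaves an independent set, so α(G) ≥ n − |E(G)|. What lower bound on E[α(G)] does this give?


E[|E(G)|] = C(125, 2)·p = 7750 · (1/1125) = 62/9.
E[α(G)] ≥ n − E[|E(G)|] = 125 − 62/9 = 1063/9.
Numerically: ≈ 118.111111.
(This is only a lower bound; the true E[α(G)] may be larger.)

E[α(G)] ≥ 1063/9 ≈ 118.111111.


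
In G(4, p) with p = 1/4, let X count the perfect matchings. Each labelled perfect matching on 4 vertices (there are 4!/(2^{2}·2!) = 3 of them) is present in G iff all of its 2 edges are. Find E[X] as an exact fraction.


K_4 has 4!/(2^{2}·2!) = 3 labelled perfect matchings.
For each such perfect matching H, let X_H = 1 if all 2 edges of H are present in G. Then P[X_H = 1] = p^{2} = (1/4)^{2} = 1/16.
By linearity of expectation: E[X] = Σ_H E[X_H] = 3 · p^{2} = 3 · 1/16 = 3/16.
Numerically: E[X] ≈ 0.1875.

E[X] = 3 · (1/4)^{2} = 3/16 ≈ 0.1875.


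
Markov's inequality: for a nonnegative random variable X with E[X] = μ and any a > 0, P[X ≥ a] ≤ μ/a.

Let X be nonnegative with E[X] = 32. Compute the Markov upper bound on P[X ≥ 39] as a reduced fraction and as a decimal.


μ = E[X] = 32, a = 39.
Markov: P[X ≥ 39] ≤ μ/a = (32)/39 = 32/39.
Numerically: ≈ 0.821.
(Since a = 39 > μ = 32.000, the bound 32/39 is < 1 and informative.)

P[X ≥ 39] ≤ 32/39 ≈ 0.821.


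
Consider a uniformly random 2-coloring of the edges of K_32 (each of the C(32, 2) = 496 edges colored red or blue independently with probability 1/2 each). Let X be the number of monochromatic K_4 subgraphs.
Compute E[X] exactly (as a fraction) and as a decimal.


Let X = Σ_S X_S over the C(32, 4) = 35960 subsets S of size 4, where X_S = 1 if the K_4 on S is monochromatic.
For a fixed S, the K_4 on S has C(4, 2) = 6 edges. P[all 6 edges red] = (1/2)^6, and likewise for blue, so P[monochromatic] = 2·(1/2)^6 = 2^{1 − 6} = 1/32.
Summing: E[X] = C(32, 4) · 2^{1 − 6} = 35960 · 1/32 = 4495/4.
Numerically: E[X] ≈ 1123.75000.

E[X] = C(32,4)·2^(1−C(4,2)) = 4495/4 ≈ 1123.75000.


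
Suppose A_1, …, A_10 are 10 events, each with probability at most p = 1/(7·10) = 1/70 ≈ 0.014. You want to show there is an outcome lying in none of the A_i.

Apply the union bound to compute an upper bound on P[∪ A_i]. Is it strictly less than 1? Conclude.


Union bound: P[∪_{i=1}^{10} A_i] ≤ Σ_i P[A_i] ≤ 10·p = 10·(1/70) = 1/7.
Numerically: 1/7 ≈ 0.143.
Is 1/7 < 1? YES.
Since P[∪ A_i] ≤ 1/7 < 1, the complement has P[∩ A_i^c] ≥ 1 − 1/7 = 6/7 > 0, so some outcome avoids every A_i.

10·p = 1/7 ≈ 0.143; existence CERTIFIED by the union bound.


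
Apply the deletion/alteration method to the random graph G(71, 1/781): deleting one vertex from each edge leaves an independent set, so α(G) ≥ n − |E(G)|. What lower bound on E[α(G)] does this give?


E[|E(G)|] = C(71, 2)·p = 2485 · (1/781) = 35/11.
E[α(G)] ≥ n − E[|E(G)|] = 71 − 35/11 = 746/11.
Numerically: ≈ 67.818182.
(This is only a lower bound; the true E[α(G)] may be larger.)

E[α(G)] ≥ 746/11 ≈ 67.818182.


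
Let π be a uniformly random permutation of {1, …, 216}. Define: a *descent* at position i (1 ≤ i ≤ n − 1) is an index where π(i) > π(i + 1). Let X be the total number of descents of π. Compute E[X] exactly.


Write X = Σ X_I over i = 1, …, 215, with X_I the indicator of one descent.
There are 215 indicators.
For each fixed i, the pair (π(i), π(i+1)) is a uniformly random ordered pair of distinct values from {1, …, 216}; by symmetry P[π(i) > π(i+1)] = 1/2.
By linearity: E[X] = 215 · (1/2) = (216 − 1) · (1/2) = 215/2 ≈ 107.5000.

E[X] = 215/2 = 107.5000.


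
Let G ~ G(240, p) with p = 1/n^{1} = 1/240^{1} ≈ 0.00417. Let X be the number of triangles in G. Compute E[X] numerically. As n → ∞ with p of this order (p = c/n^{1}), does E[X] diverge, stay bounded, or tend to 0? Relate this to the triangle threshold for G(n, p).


Number of potential triangles: C(240, 3) = 2275280.
Each occurs with probability p³ ≈ (0.00417)³ ≈ 7.23380e-08.
By linearity: E[X] = C(240, 3)·p³ ≈ 2275280 · 7.23380e-08 ≈ 0.165.
Here α = 1, so p = 1/n is exactly at the triangle threshold p ~ 1/n. Asymptotically E[X] → c³/6 = 1³/6 = 1/6 ≈ 0.167, a bounded constant. In this regime the triangle count is asymptotically Poisson(c³/6).

E[X] ≈ 0.165; in regime p = Θ(1/n^{1}) E[X] stays bounded (at the triangle threshold p ~ 1/n).


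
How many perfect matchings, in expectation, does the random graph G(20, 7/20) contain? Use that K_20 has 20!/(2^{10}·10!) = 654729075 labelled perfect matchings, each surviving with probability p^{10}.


K_20 has 20!/(2^{10}·10!) = 654729075 labelled perfect matchings.
For each such perfect matching H, let X_H = 1 if all 10 edges of H are present in G. Then P[X_H = 1] = p^{10} = (7/20)^{10} = 282475249/10240000000000.
Summing the indicators: E[X] = Σ_H E[X_H] = 654729075 · p^{10} = 654729075 · 282475249/10240000000000 = 7397790339526587/409600000000.
Numerically: E[X] ≈ 1.81e+04.

E[X] = 654729075 · (7/20)^{10} = 7397790339526587/409600000000 ≈ 1.81e+04.


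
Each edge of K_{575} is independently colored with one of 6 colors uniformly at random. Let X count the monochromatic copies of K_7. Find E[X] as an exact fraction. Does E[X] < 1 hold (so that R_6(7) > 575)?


E[X] = C(575, 7) · 6^{1 − 21} = 3974871393896975 · 6^{−20} = 3974871393896975/3656158440062976.
As a reduced fraction: E[X] = 3974871393896975/3656158440062976 ≈ 1.08717.
Is E[X] < 1? NO.
Since E[X] ≥ 1, the first-moment bound is inconclusive at n = 575; it does NOT by itself certify R_6(7) > 575.

E[X] = 3974871393896975/3656158440062976 ≈ 1.08717; E[X] ≥ 1; first-moment method inconclusive here.


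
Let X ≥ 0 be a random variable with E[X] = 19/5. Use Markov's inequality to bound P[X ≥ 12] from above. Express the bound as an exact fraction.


μ = E[X] = 19/5, a = 12.
Markov: P[X ≥ 12] ≤ μ/a = (19/5)/12 = 19/60.
Numerically: ≈ 0.31667.
(Since a = 12 > μ = 3.80000, the bound 19/60 is < 1 and informative.)

P[X ≥ 12] ≤ 19/60 ≈ 0.31667.


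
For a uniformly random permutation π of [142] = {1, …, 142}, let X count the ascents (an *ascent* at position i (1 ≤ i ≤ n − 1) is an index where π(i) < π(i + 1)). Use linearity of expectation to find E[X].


Write X = Σ X_I over i = 1, …, 141, with X_I the indicator of one ascent.
There are 141 indicators.
For each fixed i, the pair (π(i), π(i+1)) is a uniformly random ordered pair of distinct values from {1, …, 142}; by symmetry P[π(i) < π(i+1)] = 1/2.
By linearity: E[X] = 141 · (1/2) = (142 − 1) · (1/2) = 141/2 ≈ 70.500.

E[X] = 141/2 = 70.500.


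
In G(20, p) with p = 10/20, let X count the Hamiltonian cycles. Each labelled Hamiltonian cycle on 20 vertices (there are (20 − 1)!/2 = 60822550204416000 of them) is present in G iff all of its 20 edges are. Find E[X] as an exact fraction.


K_20 has (20 − 1)!/2 = 60822550204416000 labelled Hamiltonian cycles.
For each such Hamiltonian cycle H, let X_H = 1 if all 20 edges of H are present in G. Then P[X_H = 1] = p^{20} = (1/2)^{20} = 1/1048576.
By linearity of expectation: E[X] = Σ_H E[X_H] = 60822550204416000 · p^{20} = 60822550204416000 · 1/1048576 = 1856156927625/32.
Numerically: E[X] ≈ 5.8e+10.

E[X] = 60822550204416000 · (1/2)^{20} = 1856156927625/32 ≈ 5.8e+10.


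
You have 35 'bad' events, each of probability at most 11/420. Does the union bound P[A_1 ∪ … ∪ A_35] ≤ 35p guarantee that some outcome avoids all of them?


Union bound: P[∪_{i=1}^{35} A_i] ≤ Σ_i P[A_i] ≤ 35·p = 35·(11/420) = 11/12.
Numerically: 11/12 ≈ 0.916667.
Is 11/12 < 1? YES.
Since P[∪ A_i] ≤ 11/12 < 1, the complement has P[∩ A_i^c] ≥ 1 − 11/12 = 1/12 > 0, so some outcome avoids every A_i.

35·p = 11/12 ≈ 0.916667; existence CERTIFIED by the union bound.


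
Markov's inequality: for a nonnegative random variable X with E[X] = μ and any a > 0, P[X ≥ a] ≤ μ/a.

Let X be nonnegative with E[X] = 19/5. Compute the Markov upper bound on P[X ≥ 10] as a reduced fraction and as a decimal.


μ = E[X] = 19/5, a = 10.
Markov: P[X ≥ 10] ≤ μ/a = (19/5)/10 = 19/50.
Numerically: ≈ 0.3800.
(Since a = 10 > μ = 3.8000, the bound 19/50 is < 1 and informative.)

P[X ≥ 10] ≤ 19/50 ≈ 0.3800.


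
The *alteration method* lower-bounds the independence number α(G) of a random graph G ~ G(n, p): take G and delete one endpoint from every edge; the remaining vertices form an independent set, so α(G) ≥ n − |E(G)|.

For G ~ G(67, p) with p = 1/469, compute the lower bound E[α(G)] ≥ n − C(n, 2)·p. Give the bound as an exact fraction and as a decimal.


E[|E(G)|] = C(67, 2)·p = 2211 · (1/469) = 33/7.
E[α(G)] ≥ n − E[|E(G)|] = 67 − 33/7 = 436/7.
Numerically: ≈ 62.286.
(This is only a lower bound; the true E[α(G)] may be larger.)

E[α(G)] ≥ 436/7 ≈ 62.286.


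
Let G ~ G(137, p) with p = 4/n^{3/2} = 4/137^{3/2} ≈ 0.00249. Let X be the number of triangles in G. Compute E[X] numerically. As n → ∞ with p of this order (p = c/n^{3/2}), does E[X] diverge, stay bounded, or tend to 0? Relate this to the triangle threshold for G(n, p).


Number of potential triangles: C(137, 3) = 419220.
Each occurs with probability p³ ≈ (0.00249)³ ≈ 1.55216e-08.
By linearity: E[X] = C(137, 3)·p³ ≈ 419220 · 1.55216e-08 ≈ 0.007.
Since α = 3/2 > 1, p = c/n^{3/2} = o(1/n) is below the triangle threshold p ~ 1/n. Asymptotically E[X] ~ (c³/6)·n^{3(1−α)} = (4³/6)·n^{-1.5} → 0, so by Markov's inequality G has no triangles w.h.p.

E[X] ≈ 0.007; in regime p = Θ(1/n^{3/2}) E[X] tends to 0 (below the triangle threshold p ~ 1/n).


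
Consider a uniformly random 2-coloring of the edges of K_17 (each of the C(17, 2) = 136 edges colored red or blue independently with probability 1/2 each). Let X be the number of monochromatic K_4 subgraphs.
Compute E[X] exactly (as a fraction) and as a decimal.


Let X = Σ_S X_S over the C(17, 4) = 2380 subsets S of size 4, where X_S = 1 if the K_4 on S is monochromatic.
For a fixed S, the K_4 on S has C(4, 2) = 6 edges. P[all 6 edges red] = (1/2)^6, and likewise for blue, so P[monochromatic] = 2·(1/2)^6 = 2^{1 − 6} = 1/32.
Summing: E[X] = C(17, 4) · 2^{1 − 6} = 2380 · 1/32 = 595/8.
Numerically: E[X] ≈ 74.375000.

E[X] = C(17,4)·2^(1−C(4,2)) = 595/8 ≈ 74.375000.


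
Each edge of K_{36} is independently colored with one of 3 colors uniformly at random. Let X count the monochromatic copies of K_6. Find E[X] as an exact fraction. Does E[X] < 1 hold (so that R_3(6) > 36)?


E[X] = C(36, 6) · 3^{1 − 15} = 1947792 · 3^{−14} = 1947792/4782969.
As a reduced fraction: E[X] = 649264/1594323 ≈ 0.4072.
Is E[X] < 1? YES.
Since E[X] < 1, there exists a 3-coloring of K_{36} with no monochromatic K_6; hence R_3(6) > 36.

E[X] = 649264/1594323 ≈ 0.4072; E[X] < 1, so R_3(6) > 36.


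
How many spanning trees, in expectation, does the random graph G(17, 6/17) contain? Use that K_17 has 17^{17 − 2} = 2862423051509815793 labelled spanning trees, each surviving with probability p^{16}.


K_17 has 17^{17 − 2} = 2862423051509815793 labelled spanning trees.
For each such spanning tree H, let X_H = 1 if all 16 edges of H are present in G. Then P[X_H = 1] = p^{16} = (6/17)^{16} = 2821109907456/48661191875666868481.
By linearity: E[X] = Σ_H E[X_H] = 2862423051509815793 · p^{16} = 2862423051509815793 · 2821109907456/48661191875666868481 = 2821109907456/17.
Numerically: E[X] ≈ 1.66e+11.

E[X] = 2862423051509815793 · (6/17)^{16} = 2821109907456/17 ≈ 1.66e+11.


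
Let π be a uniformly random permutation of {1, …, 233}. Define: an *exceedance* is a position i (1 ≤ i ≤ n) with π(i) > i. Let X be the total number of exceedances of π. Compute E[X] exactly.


Write X = Σ_{i=1}^{233} X_i, where X_i = 1_{π(i) > i}.
For each fixed i, π(i) is uniform over {1, …, 233} (marginal of a uniform permutation), so P[π(i) > i] = (n − i)/n. Summing: Σ_{i=1}^{233} (n − i)/n = (0 + 1 + … + 232)/233 = 233(233 − 1)/(2·233) = (233 − 1)/2.
Hence E[X] = Σ_{i=1}^{233} (233 − i)/233 = 116 ≈ 116.00000.

E[X] = 116 = 116.00000.


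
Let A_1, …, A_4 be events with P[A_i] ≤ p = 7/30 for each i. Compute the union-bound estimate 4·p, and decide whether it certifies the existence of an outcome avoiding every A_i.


Union bound: P[∪_{i=1}^{4} A_i] ≤ Σ_i P[A_i] ≤ 4·p = 4·(7/30) = 14/15.
Numerically: 14/15 ≈ 0.933.
Is 14/15 < 1? YES.
Since P[∪ A_i] ≤ 14/15 < 1, the complement has P[∩ A_i^c] ≥ 1 − 14/15 = 1/15 > 0, so some outcome avoids every A_i.

4·p = 14/15 ≈ 0.933; existence CERTIFIED by the union bound.


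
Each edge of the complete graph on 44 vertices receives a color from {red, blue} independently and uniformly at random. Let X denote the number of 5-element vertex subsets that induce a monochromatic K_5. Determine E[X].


Let X = Σ_S X_S over the C(44, 5) = 1086008 subsets S of size 5, where X_S = 1 if the K_5 on S is monochromatic.
For a fixed S, the K_5 on S has C(5, 2) = 10 edges. P[all 10 edges red] = (1/2)^10, and likewise for blue, so P[monochromatic] = 2·(1/2)^10 = 2^{1 − 10} = 1/512.
By linearity: E[X] = C(44, 5) · 2^{1 − 10} = 1086008 · 1/512 = 135751/64.
Numerically: E[X] ≈ 2121.10938.

E[X] = C(44,5)·2^(1−C(5,2)) = 135751/64 ≈ 2121.10938.


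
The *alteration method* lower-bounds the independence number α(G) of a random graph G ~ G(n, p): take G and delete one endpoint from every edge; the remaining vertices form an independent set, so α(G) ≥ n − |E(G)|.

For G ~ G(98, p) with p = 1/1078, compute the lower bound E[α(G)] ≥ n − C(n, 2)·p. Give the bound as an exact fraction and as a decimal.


E[|E(G)|] = C(98, 2)·p = 4753 · (1/1078) = 97/22.
E[α(G)] ≥ n − E[|E(G)|] = 98 − 97/22 = 2059/22.
Numerically: ≈ 93.5909.
(This is only a lower bound; the true E[α(G)] may be larger.)

E[α(G)] ≥ 2059/22 ≈ 93.5909.


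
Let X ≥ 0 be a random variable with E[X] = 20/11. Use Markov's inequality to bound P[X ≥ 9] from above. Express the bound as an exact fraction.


μ = E[X] = 20/11, a = 9.
Markov: P[X ≥ 9] ≤ μ/a = (20/11)/9 = 20/99.
Numerically: ≈ 0.202020.
(Since a = 9 > μ = 1.818182, the bound 20/99 is < 1 and informative.)

P[X ≥ 9] ≤ 20/99 ≈ 0.202020.


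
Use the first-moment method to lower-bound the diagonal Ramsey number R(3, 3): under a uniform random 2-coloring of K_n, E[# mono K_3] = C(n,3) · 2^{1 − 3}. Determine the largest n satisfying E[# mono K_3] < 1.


We need C(n, 3) · 2^{1 − 3} < 1, i.e. C(n, 3) < 2^{3 − 1} = 4.
Check values of n near the boundary:
  n = 3: C(3, 3) = 1; 1 < 4? YES
  n = 4: C(4, 3) = 4; 4 < 4? NO
The largest n with C(n, 3) < 4 is n = 3 (where E[X] = 1/4 ≈ 0.250000). Hence R(3, 3) > 3, i.e. R(3, 3) ≥ 4.

Largest n = 3; hence R(3, 3) > 3.


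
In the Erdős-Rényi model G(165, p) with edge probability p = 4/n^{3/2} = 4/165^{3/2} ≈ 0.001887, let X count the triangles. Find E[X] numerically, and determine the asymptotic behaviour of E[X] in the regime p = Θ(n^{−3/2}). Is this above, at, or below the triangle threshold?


Number of potential triangles: C(165, 3) = 735130.
Each occurs with probability p³ ≈ (0.001887)³ ≈ 6.722058e-09.
By linearity: E[X] = C(165, 3)·p³ ≈ 735130 · 6.722058e-09 ≈ 0.0049.
Since α = 3/2 > 1, p = c/n^{3/2} = o(1/n) is below the triangle threshold p ~ 1/n. Asymptotically E[X] ~ (c³/6)·n^{3(1−α)} = (4³/6)·n^{-1.5} → 0, so by Markov's inequality G has no triangles w.h.p.

E[X] ≈ 0.0049; in regime p = Θ(1/n^{3/2}) E[X] tends to 0 (below the triangle threshold p ~ 1/n).


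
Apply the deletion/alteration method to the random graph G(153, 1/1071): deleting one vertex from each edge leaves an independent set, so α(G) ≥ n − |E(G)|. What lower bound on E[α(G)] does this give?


E[|E(G)|] = C(153, 2)·p = 11628 · (1/1071) = 76/7.
E[α(G)] ≥ n − E[|E(G)|] = 153 − 76/7 = 995/7.
Numerically: ≈ 142.1429.
(This is only a lower bound; the true E[α(G)] may be larger.)

E[α(G)] ≥ 995/7 ≈ 142.1429.


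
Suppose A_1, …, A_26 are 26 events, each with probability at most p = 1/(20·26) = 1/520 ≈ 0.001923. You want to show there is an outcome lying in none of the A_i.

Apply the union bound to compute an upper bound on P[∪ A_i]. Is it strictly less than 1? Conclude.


Union bound: P[∪_{i=1}^{26} A_i] ≤ Σ_i P[A_i] ≤ 26·p = 26·(1/520) = 1/20.
Numerically: 1/20 ≈ 0.050000.
Is 1/20 < 1? YES.
Since P[∪ A_i] ≤ 1/20 < 1, the complement has P[∩ A_i^c] ≥ 1 − 1/20 = 19/20 > 0, so some outcome avoids every A_i.

26·p = 1/20 ≈ 0.050000; existence CERTIFIED by the union bound.


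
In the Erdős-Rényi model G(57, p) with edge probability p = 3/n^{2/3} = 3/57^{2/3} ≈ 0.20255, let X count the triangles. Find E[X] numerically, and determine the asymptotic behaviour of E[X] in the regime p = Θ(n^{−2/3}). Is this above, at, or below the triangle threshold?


Number of potential triangles: C(57, 3) = 29260.
Each occurs with probability p³ ≈ (0.20255)³ ≈ 8.3102493e-03.
By linearity: E[X] = C(57, 3)·p³ ≈ 29260 · 8.3102493e-03 ≈ 243.15789.
Since α = 2/3 < 1, p = c/n^{2/3} ≫ 1/n is above the triangle threshold p ~ 1/n. Asymptotically E[X] ~ (c³/6)·n^{3(1−α)} = (3³/6)·n^{1} → ∞; triangles are abundant w.h.p.

E[X] ≈ 243.15789; in regime p = Θ(1/n^{2/3}) E[X] diverges (above the triangle threshold p ~ 1/n).


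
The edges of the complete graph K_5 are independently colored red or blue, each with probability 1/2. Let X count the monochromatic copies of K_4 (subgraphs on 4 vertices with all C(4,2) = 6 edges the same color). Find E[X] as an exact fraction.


Let X = Σ_S X_S over the C(5, 4) = 5 subsets S of size 4, where X_S = 1 if the K_4 on S is monochromatic.
For a fixed S, the K_4 on S has C(4, 2) = 6 edges. P[all 6 edges red] = (1/2)^6, and likewise for blue, so P[monochromatic] = 2·(1/2)^6 = 2^{1 − 6} = 1/32.
By linearity: E[X] = C(5, 4) · 2^{1 − 6} = 5 · 1/32 = 5/32.
Numerically: E[X] ≈ 0.1562.

E[X] = C(5,4)·2^(1−C(4,2)) = 5/32 ≈ 0.1562.


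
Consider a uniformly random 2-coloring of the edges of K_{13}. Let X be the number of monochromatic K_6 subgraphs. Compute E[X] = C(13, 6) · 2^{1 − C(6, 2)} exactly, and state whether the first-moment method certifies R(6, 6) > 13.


E[X] = C(13, 6) · 2^{1 − 15} = 1716 · 2^{−14} = 1716/16384.
As a reduced fraction: E[X] = 429/4096 ≈ 0.1047363.
Is E[X] < 1? YES.
Since E[X] < 1, there exists a 2-coloring of K_{13} with no monochromatic K_6; hence R(6, 6) > 13.

E[X] = 429/4096 ≈ 0.1047363; E[X] < 1, so R(6, 6) > 13.


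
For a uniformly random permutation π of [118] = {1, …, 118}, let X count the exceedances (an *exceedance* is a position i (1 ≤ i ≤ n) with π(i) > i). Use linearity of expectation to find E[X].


Write X = Σ_{i=1}^{118} X_i, where X_i = 1_{π(i) > i}.
For each fixed i, π(i) is uniform over {1, …, 118} (marginal of a uniform permutation), so P[π(i) > i] = (n − i)/n. Summing: Σ_{i=1}^{118} (n − i)/n = (0 + 1 + … + 117)/118 = 118(118 − 1)/(2·118) = (118 − 1)/2.
Hence E[X] = Σ_{i=1}^{118} (118 − i)/118 = 117/2 ≈ 58.5000.

E[X] = 117/2 = 58.5000.


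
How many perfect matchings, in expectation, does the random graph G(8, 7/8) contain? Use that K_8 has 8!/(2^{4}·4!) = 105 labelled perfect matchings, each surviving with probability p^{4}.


K_8 has 8!/(2^{4}·4!) = 105 labelled perfect matchings.
For each such perfect matching H, let X_H = 1 if all 4 edges of H are present in G. Then P[X_H = 1] = p^{4} = (7/8)^{4} = 2401/4096.
By linearity of expectation: E[X] = Σ_H E[X_H] = 105 · p^{4} = 105 · 2401/4096 = 252105/4096.
Numerically: E[X] ≈ 61.5491.

E[X] = 105 · (7/8)^{4} = 252105/4096 ≈ 61.5491.


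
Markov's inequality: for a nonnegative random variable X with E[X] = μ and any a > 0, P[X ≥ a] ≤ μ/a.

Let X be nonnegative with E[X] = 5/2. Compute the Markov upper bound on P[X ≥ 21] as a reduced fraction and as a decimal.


μ = E[X] = 5/2, a = 21.
Markov: P[X ≥ 21] ≤ μ/a = (5/2)/21 = 5/42.
Numerically: ≈ 0.119.
(Since a = 21 > μ = 2.500, the bound 5/42 is < 1 and informative.)

P[X ≥ 21] ≤ 5/42 ≈ 0.119.


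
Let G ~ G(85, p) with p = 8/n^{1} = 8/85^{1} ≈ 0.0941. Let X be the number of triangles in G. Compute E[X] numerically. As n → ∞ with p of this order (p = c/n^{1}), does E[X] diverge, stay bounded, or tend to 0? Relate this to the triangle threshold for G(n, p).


Number of potential triangles: C(85, 3) = 98770.
Each occurs with probability p³ ≈ (0.0941)³ ≈ 8.33706e-04.
By linearity: E[X] = C(85, 3)·p³ ≈ 98770 · 8.33706e-04 ≈ 82.345.
Here α = 1, so p = 8/n is exactly at the triangle threshold p ~ 1/n. Asymptotically E[X] → c³/6 = 8³/6 = 256/3 ≈ 85.333, a bounded constant. In this regime the triangle count is asymptotically Poisson(c³/6).

E[X] ≈ 82.345; in regime p = Θ(1/n^{1}) E[X] stays bounded (at the triangle threshold p ~ 1/n).


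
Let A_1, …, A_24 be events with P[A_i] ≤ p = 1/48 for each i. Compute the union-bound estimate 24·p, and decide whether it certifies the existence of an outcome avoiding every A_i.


Union bound: P[∪_{i=1}^{24} A_i] ≤ Σ_i P[A_i] ≤ 24·p = 24·(1/48) = 1/2.
Numerically: 1/2 ≈ 0.50000.
Is 1/2 < 1? YES.
Since P[∪ A_i] ≤ 1/2 < 1, the complement has P[∩ A_i^c] ≥ 1 − 1/2 = 1/2 > 0, so some outcome avoids every A_i.

24·p = 1/2 ≈ 0.50000; existence CERTIFIED by the union bound.


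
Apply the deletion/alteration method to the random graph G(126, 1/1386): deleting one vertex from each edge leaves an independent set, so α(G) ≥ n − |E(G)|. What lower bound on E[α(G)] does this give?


E[|E(G)|] = C(126, 2)·p = 7875 · (1/1386) = 125/22.
E[α(G)] ≥ n − E[|E(G)|] = 126 − 125/22 = 2647/22.
Numerically: ≈ 120.318182.
(This is only a lower bound; the true E[α(G)] may be larger.)

E[α(G)] ≥ 2647/22 ≈ 120.318182.


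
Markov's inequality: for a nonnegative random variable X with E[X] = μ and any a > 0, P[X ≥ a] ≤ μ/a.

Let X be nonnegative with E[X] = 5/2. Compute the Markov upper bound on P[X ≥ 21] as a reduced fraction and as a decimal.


μ = E[X] = 5/2, a = 21.
Markov: P[X ≥ 21] ≤ μ/a = (5/2)/21 = 5/42.
Numerically: ≈ 0.119.
(Since a = 21 > μ = 2.500, the bound 5/42 is < 1 and informative.)

P[X ≥ 21] ≤ 5/42 ≈ 0.119.


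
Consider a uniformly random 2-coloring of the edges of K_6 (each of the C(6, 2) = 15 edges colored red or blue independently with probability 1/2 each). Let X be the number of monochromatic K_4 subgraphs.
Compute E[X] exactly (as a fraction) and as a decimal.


Let X = Σ_S X_S over the C(6, 4) = 15 subsets S of size 4, where X_S = 1 if the K_4 on S is monochromatic.
For a fixed S, the K_4 on S has C(4, 2) = 6 edges. P[all 6 edges red] = (1/2)^6, and likewise for blue, so P[monochromatic] = 2·(1/2)^6 = 2^{1 − 6} = 1/32.
Summing: E[X] = C(6, 4) · 2^{1 − 6} = 15 · 1/32 = 15/32.
Numerically: E[X] ≈ 0.469.

E[X] = C(6,4)·2^(1−C(4,2)) = 15/32 ≈ 0.469.


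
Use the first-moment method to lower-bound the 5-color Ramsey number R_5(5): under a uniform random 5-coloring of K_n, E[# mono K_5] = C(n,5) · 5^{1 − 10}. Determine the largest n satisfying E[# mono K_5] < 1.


We need C(n, 5) · 5^{1 − 10} < 1, i.e. C(n, 5) < 5^{10 − 1} = 1953125.
Check values of n near the boundary:
  n = 43: C(43, 5) = 962598; 962598 < 1953125? YES
  n = 44: C(44, 5) = 1086008; 1086008 < 1953125? YES
  n = 45: C(45, 5) = 1221759; 1221759 < 1953125? YES
  n = 46: C(46, 5) = 1370754; 1370754 < 1953125? YES
  n = 47: C(47, 5) = 1533939; 1533939 < 1953125? YES
  n = 48: C(48, 5) = 1712304; 1712304 < 1953125? YES
  n = 49: C(49, 5) = 1906884; 1906884 < 1953125? YES
  n = 50: C(50, 5) = 2118760; 2118760 < 1953125? NO
  n = 51: C(51, 5) = 2349060; 2349060 < 1953125? NO
  n = 52: C(52, 5) = 2598960; 2598960 < 1953125? NO
The largest n with C(n, 5) < 1953125 is n = 49 (where E[X] = 1906884/1953125 ≈ 0.976325). Hence R_5(5) > 49, i.e. R_5(5) ≥ 50.

Largest n = 49; hence R_5(5) > 49.


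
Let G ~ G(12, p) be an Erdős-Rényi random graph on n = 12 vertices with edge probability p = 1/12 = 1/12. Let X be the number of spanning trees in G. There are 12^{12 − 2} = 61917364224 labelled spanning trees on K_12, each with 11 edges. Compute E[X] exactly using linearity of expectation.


K_12 has 12^{12 − 2} = 61917364224 labelled spanning trees.
For each such spanning tree H, let X_H = 1 if all 11 edges of H are present in G. Then P[X_H = 1] = p^{11} = (1/12)^{11} = 1/743008370688.
Summing the indicators: E[X] = Σ_H E[X_H] = 61917364224 · p^{11} = 61917364224 · 1/743008370688 = 1/12.
Numerically: E[X] ≈ 0.0833333.

E[X] = 61917364224 · (1/12)^{11} = 1/12 ≈ 0.0833333.


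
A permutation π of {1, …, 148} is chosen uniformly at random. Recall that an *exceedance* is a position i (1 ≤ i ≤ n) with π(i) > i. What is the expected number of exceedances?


Write X = Σ_{i=1}^{148} X_i, where X_i = 1_{π(i) > i}.
For each fixed i, π(i) is uniform over {1, …, 148} (marginal of a uniform permutation), so P[π(i) > i] = (n − i)/n. Summing: Σ_{i=1}^{148} (n − i)/n = (0 + 1 + … + 147)/148 = 148(148 − 1)/(2·148) = (148 − 1)/2.
Hence E[X] = Σ_{i=1}^{148} (148 − i)/148 = 147/2 ≈ 73.500.

E[X] = 147/2 = 73.500.


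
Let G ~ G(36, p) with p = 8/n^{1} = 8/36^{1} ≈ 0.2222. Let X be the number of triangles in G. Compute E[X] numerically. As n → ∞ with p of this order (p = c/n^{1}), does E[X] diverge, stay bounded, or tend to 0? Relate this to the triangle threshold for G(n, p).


Number of potential triangles: C(36, 3) = 7140.
Each occurs with probability p³ ≈ (0.2222)³ ≈ 1.097394e-02.
By linearity: E[X] = C(36, 3)·p³ ≈ 7140 · 1.097394e-02 ≈ 78.3539.
Here α = 1, so p = 8/n is exactly at the triangle threshold p ~ 1/n. Asymptotically E[X] → c³/6 = 8³/6 = 256/3 ≈ 85.3333, a bounded constant. In this regime the triangle count is asymptotically Poisson(c³/6).

E[X] ≈ 78.3539; in regime p = Θ(1/n^{1}) E[X] stays bounded (at the triangle threshold p ~ 1/n).


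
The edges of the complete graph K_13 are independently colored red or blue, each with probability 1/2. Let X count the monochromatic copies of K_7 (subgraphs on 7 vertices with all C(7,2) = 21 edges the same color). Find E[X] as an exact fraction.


Let X = Σ_S X_S over the C(13, 7) = 1716 subsets S of size 7, where X_S = 1 if the K_7 on S is monochromatic.
For a fixed S, the K_7 on S has C(7, 2) = 21 edges. P[all 21 edges red] = (1/2)^21, and likewise for blue, so P[monochromatic] = 2·(1/2)^21 = 2^{1 − 21} = 1/1048576.
By linearity: E[X] = C(13, 7) · 2^{1 − 21} = 1716 · 1/1048576 = 429/262144.
Numerically: E[X] ≈ 0.001637.

E[X] = C(13,7)·2^(1−C(7,2)) = 429/262144 ≈ 0.001637.


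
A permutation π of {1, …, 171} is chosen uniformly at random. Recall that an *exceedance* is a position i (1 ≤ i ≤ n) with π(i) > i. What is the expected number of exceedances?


Write X = Σ_{i=1}^{171} X_i, where X_i = 1_{π(i) > i}.
For each fixed i, π(i) is uniform over {1, …, 171} (marginal of a uniform permutation), so P[π(i) > i] = (n − i)/n. Summing: Σ_{i=1}^{171} (n − i)/n = (0 + 1 + … + 170)/171 = 171(171 − 1)/(2·171) = (171 − 1)/2.
Hence E[X] = Σ_{i=1}^{171} (171 − i)/171 = 85 ≈ 85.0000.

E[X] = 85 = 85.0000.


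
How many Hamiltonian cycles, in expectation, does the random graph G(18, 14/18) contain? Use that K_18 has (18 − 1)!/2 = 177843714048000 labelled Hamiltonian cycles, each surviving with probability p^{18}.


K_18 has (18 − 1)!/2 = 177843714048000 labelled Hamiltonian cycles.
For each such Hamiltonian cycle H, let X_H = 1 if all 18 edges of H are present in G. Then P[X_H = 1] = p^{18} = (7/9)^{18} = 1628413597910449/150094635296999121.
By linearity of expectation: E[X] = Σ_H E[X_H] = 177843714048000 · p^{18} = 177843714048000 · 1628413597910449/150094635296999121 = 397260798708725298034688000/205891132094649.
Numerically: E[X] ≈ 1.93e+12.

E[X] = 177843714048000 · (7/9)^{18} = 397260798708725298034688000/205891132094649 ≈ 1.93e+12.
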